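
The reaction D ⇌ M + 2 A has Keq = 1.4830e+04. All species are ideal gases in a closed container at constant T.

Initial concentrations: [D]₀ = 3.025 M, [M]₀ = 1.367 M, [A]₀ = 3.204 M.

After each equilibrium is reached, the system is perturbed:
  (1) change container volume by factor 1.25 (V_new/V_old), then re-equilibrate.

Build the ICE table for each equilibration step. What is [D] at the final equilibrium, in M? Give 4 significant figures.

Q₀ = 4.639 vs Keq = 1.4830e+04 ⇒ Q<K, forward
Step 1:
                    D           M           A
  Initial       3.025       1.367       3.204
  Change           -3           3           6
  Equil       0.02495       4.367       9.204
  solve Keq expr → x = 3; check Q = 1.4830e+04
Then change container volume by factor 1.25 (V_new/V_old).
Step 2:
                    D           M           A
  Initial     0.01996       3.494       7.363
  Change    -0.007109    0.007109     0.01422
  Equil       0.01285       3.501       7.378
  solve Keq expr → x = 0.007109; check Q = 1.4830e+04

[D]_eq = 0.01285 M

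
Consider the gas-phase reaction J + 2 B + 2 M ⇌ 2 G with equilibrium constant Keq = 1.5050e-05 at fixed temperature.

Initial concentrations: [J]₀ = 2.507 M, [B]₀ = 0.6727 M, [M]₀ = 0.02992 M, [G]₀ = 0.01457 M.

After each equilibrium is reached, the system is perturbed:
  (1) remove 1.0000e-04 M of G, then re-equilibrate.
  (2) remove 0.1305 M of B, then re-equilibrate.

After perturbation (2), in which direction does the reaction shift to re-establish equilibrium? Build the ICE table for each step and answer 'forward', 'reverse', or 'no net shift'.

Q₀ = 0.209 vs Keq = 1.5050e-05 ⇒ Q>K, reverse
Step 1:
                    J           B           M           G
  Initial       2.507      0.6727     0.02992     0.01457
  Change     0.007191     0.01438     0.01438    -0.01438
  Equil         2.514      0.6871      0.0443  1.8724e-04
  solve Keq expr → x = -0.007191; check Q = 1.5050e-05
Then remove 1.0000e-04 M of G.
Step 2:
                    J           B           M           G
  Initial       2.514      0.6871      0.0443  8.7244e-05
  Change  -4.9775e-05 -9.9550e-05 -9.9550e-05  9.9550e-05
  Equil         2.514       0.687      0.0442  1.8679e-04
  solve Keq expr → x = 4.9775e-05; check Q = 1.5050e-05
Then remove 0.1305 M of B.
Step 3:
                    J           B           M           G
  Initial       2.514      0.5565      0.0442  1.8679e-04
  Change   1.7676e-05  3.5352e-05  3.5352e-05 -3.5352e-05
  Equil         2.514      0.5565     0.04424  1.5144e-04
  solve Keq expr → x = -1.7676e-05; check Q = 1.5050e-05

Direction: reverse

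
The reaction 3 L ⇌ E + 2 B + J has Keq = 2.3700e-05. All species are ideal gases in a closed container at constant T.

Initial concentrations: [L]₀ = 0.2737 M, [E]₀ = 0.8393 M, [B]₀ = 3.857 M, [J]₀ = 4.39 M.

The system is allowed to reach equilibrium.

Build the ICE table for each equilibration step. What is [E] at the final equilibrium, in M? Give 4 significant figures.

Q₀ = 2673 vs Keq = 2.3700e-05 ⇒ Q>K, reverse
Step 1:
                   L          E          B          J
  init        0.2737     0.8393      3.857       4.39
  Δ            2.518    -0.8393     -1.679    -0.8393
  eq           2.792 3.0595e-05      2.178      3.551
  solve Keq expr → x = -0.8393; check Q = 2.3700e-05

[E]_eq = 3.0595e-05 M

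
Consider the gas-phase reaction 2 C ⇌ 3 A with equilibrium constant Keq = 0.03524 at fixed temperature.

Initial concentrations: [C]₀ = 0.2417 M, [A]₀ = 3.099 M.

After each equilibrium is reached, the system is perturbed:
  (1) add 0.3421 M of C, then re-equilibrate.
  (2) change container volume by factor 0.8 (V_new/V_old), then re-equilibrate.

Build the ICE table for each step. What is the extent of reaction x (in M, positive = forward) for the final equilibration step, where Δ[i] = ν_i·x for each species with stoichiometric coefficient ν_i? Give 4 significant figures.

x = -0.01535 M

Q₀ = 509.5 vs Keq = 0.03524 ⇒ Q>K, reverse
Step 1:
                  C         A
  Initial    0.2417     3.099
  Change      1.723    -2.585
  Equil       1.965    0.5143
  solve Keq expr → x = -0.8616; check Q = 0.03524
Then add 0.3421 M of C.
Step 2:
                  C         A
  Initial     2.307    0.5143
  Change   -0.03487   0.05231
  Equil       2.272    0.5666
  solve Keq expr → x = 0.01744; check Q = 0.03524
Then change container volume by factor 0.8 (V_new/V_old).
Step 3:
                  C         A
  Initial      2.84    0.7083
  Change    0.03069  -0.04604
  Equil       2.871    0.6622
  solve Keq expr → x = -0.01535; check Q = 0.03524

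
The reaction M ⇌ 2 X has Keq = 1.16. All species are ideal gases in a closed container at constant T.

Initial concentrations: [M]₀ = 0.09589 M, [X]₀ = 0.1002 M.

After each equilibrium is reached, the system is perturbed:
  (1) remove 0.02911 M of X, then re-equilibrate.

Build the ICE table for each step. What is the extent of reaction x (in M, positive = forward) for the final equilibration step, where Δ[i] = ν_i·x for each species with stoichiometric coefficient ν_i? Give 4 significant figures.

Q₀ = 0.1047 vs Keq = 1.16 ⇒ Q<K, forward
Step 1:
                   M          X
  I          0.09589     0.1002
  C         -0.05662     0.1132
  E          0.03927     0.2134
  solve Keq expr → x = 0.05662; check Q = 1.16
Then remove 0.02911 M of X.
Step 2:
                   M          X
  I          0.03927     0.1843
  C        -0.006026    0.01205
  E          0.03325     0.1964
  solve Keq expr → x = 0.006026; check Q = 1.16

x = 0.006026 M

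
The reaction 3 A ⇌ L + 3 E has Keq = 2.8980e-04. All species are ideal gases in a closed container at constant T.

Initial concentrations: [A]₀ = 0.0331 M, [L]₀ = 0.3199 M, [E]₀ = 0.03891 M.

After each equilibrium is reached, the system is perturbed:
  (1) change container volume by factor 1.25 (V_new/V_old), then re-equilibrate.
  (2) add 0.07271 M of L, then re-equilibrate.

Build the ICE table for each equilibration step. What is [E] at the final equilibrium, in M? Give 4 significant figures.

[E]_eq = 0.005082 M

Q₀ = 0.5197 vs Keq = 2.8980e-04 ⇒ Q>K, reverse
Step 1:
                  A         L         E
  Initial    0.0331    0.3199   0.03891
  Change    0.03249  -0.01083  -0.03249
  Equil     0.06559    0.3091   0.00642
  solve Keq expr → x = -0.01083; check Q = 2.8980e-04
Then change container volume by factor 1.25 (V_new/V_old).
Step 2:
                  A         L         E
  Initial   0.05247    0.2473  0.005136
  Change  -3.5795e-04 1.1932e-04 3.5795e-04
  Equil     0.05211    0.2474  0.005494
  solve Keq expr → x = 1.1932e-04; check Q = 2.8980e-04
Then add 0.07271 M of L.
Step 3:
                  A         L         E
  Initial   0.05211    0.3201  0.005494
  Change  4.1163e-04 -1.3721e-04 -4.1163e-04
  Equil     0.05253    0.3199  0.005082
  solve Keq expr → x = -1.3721e-04; check Q = 2.8980e-04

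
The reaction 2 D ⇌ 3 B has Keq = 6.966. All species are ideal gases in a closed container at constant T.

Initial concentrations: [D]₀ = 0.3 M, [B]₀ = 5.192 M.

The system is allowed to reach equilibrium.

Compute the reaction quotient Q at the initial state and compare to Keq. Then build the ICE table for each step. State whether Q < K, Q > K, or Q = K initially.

Q₀ = 1555 vs Keq = 6.966 ⇒ Q>K, reverse
Step 1:
                    D           B
  init            0.3       5.192
  Δ             1.546      -2.318
  eq            1.846       2.874
  solve Keq expr → x = -0.7728; check Q = 6.966

Q₀ = 1555; Q > K (proceeds reverse)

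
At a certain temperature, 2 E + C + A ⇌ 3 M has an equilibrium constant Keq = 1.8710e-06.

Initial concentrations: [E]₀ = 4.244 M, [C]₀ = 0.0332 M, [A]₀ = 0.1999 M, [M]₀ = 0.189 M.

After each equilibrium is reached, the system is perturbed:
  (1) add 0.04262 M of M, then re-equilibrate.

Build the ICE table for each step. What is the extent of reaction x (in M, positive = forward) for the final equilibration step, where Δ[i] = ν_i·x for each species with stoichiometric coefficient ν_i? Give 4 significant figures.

x = -0.01398 M

Q₀ = 0.05648 vs Keq = 1.8710e-06 ⇒ Q>K, reverse
Step 1:
                   E          C          A          M
  Initial      4.244     0.0332     0.1999      0.189
  Change      0.1197    0.05983    0.05983    -0.1795
  Equil        4.364    0.09303     0.2597   0.009513
  solve Keq expr → x = -0.05983; check Q = 1.8710e-06
Then add 0.04262 M of M.
Step 2:
                   E          C          A          M
  Initial      4.364    0.09303     0.2597    0.05213
  Change     0.02796    0.01398    0.01398   -0.04195
  Equil        4.392      0.107     0.2737    0.01019
  solve Keq expr → x = -0.01398; check Q = 1.8710e-06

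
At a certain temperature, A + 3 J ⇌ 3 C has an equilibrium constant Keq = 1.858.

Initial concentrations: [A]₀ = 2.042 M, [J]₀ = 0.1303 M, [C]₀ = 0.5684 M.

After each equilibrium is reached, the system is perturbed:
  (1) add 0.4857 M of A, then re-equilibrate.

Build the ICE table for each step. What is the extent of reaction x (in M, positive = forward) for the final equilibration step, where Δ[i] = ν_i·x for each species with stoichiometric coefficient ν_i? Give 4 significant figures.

x = 0.003799 M

Q₀ = 40.65 vs Keq = 1.858 ⇒ Q>K, reverse
Step 1:
                    A           J           C
  Initial       2.042      0.1303      0.5684
  Change      0.04713      0.1414     -0.1414
  Equil         2.089      0.2717       0.427
  solve Keq expr → x = -0.04713; check Q = 1.858
Then add 0.4857 M of A.
Step 2:
                    A           J           C
  Initial       2.575      0.2717       0.427
  Change    -0.003799     -0.0114      0.0114
  Equil         2.571      0.2603      0.4384
  solve Keq expr → x = 0.003799; check Q = 1.858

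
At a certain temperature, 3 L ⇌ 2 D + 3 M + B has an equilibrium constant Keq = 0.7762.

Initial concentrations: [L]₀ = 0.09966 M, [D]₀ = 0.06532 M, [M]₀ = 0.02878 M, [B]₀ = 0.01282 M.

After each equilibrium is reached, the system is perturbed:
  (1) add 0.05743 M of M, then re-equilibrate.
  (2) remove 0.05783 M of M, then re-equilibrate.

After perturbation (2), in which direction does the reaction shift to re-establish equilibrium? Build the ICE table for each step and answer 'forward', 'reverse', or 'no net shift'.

Direction: forward

Q₀ = 1.3173e-06 vs Keq = 0.7762 ⇒ Q<K, forward
Step 1:
                   L          D          M          B
  Initial    0.09966    0.06532    0.02878    0.01282
  Change    -0.08857    0.05905    0.08857    0.02952
  Equil      0.01109     0.1244     0.1174    0.04234
  solve Keq expr → x = 0.02952; check Q = 0.7762
Then add 0.05743 M of M.
Step 2:
                   L          D          M          B
  Initial    0.01109     0.1244     0.1748    0.04234
  Change    0.004544  -0.003029  -0.004544  -0.001515
  Equil      0.01563     0.1213     0.1702    0.04083
  solve Keq expr → x = -0.001515; check Q = 0.7762
Then remove 0.05783 M of M.
Step 3:
                   L          D          M          B
  Initial    0.01563     0.1213     0.1124    0.04083
  Change   -0.004577   0.003051   0.004577   0.001526
  Equil      0.01106     0.1244      0.117    0.04235
  solve Keq expr → x = 0.001526; check Q = 0.7762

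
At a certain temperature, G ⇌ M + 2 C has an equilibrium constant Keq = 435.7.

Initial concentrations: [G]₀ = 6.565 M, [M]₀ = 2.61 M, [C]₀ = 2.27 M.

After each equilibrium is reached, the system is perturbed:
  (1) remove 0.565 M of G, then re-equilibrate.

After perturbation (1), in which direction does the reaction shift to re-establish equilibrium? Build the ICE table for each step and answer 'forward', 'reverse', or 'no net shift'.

Direction: reverse

Q₀ = 2.049 vs Keq = 435.7 ⇒ Q<K, forward
Step 1:
                  G         M         C
  I           6.565      2.61      2.27
  C          -4.496     4.496     8.992
  E           2.069     7.106     11.26
  solve Keq expr → x = 4.496; check Q = 435.7
Then remove 0.565 M of G.
Step 2:
                  G         M         C
  I           1.504     7.106     11.26
  C          0.2856   -0.2856   -0.5711
  E           1.789     6.821     10.69
  solve Keq expr → x = -0.2856; check Q = 435.7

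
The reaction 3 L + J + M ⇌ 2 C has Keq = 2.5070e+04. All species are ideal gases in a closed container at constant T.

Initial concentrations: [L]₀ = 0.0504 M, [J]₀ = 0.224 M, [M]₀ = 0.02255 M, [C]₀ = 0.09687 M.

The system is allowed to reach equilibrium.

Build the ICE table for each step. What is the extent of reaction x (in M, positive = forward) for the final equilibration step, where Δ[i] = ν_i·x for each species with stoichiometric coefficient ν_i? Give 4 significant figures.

Q₀ = 1.4511e+04 vs Keq = 2.5070e+04 ⇒ Q<K, forward
Step 1:
                   L          J          M          C
  Initial     0.0504      0.224    0.02255    0.09687
  Change   -0.005835  -0.001945  -0.001945    0.00389
  Equil      0.04457     0.2221    0.02061     0.1008
  solve Keq expr → x = 0.001945; check Q = 2.5070e+04

x = 0.001945 M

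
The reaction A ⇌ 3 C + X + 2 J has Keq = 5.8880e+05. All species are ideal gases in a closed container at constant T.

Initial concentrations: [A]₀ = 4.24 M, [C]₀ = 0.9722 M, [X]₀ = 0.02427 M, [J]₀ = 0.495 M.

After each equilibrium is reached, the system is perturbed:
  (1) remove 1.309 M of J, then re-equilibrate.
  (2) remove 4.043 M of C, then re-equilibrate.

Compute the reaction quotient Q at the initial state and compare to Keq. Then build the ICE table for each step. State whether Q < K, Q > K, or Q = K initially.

Q₀ = 0.001289 vs Keq = 5.8880e+05 ⇒ Q<K, forward
Step 1:
                    A           C           X           J
  I              4.24      0.9722     0.02427       0.495
  C            -3.623       10.87       3.623       7.247
  E            0.6166       11.84       3.648       7.742
  solve Keq expr → x = 3.623; check Q = 5.8880e+05
Then remove 1.309 M of J.
Step 2:
                    A           C           X           J
  I            0.6166       11.84       3.648       6.433
  C           -0.1085      0.3254      0.1085      0.2169
  E            0.5082       12.17       3.756        6.65
  solve Keq expr → x = 0.1085; check Q = 5.8880e+05
Then remove 4.043 M of C.
Step 3:
                    A           C           X           J
  I            0.5082       8.125       3.756        6.65
  C           -0.2604      0.7812      0.2604      0.5208
  E            0.2478       8.906       4.017        7.17
  solve Keq expr → x = 0.2604; check Q = 5.8880e+05

Q₀ = 0.001289; Q < K (proceeds forward)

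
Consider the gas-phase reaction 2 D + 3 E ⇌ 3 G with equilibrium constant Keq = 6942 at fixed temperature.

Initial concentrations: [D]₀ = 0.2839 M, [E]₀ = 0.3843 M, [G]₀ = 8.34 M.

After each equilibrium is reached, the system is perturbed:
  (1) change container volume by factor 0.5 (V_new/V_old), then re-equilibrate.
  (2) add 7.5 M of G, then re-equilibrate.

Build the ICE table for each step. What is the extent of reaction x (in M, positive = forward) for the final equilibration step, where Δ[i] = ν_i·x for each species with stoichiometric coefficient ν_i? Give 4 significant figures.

x = -0.08774 M

Q₀ = 1.2681e+05 vs Keq = 6942 ⇒ Q>K, reverse
Step 1:
                    D           E           G
  I            0.2839      0.3843        8.34
  C            0.1998      0.2997     -0.2997
  E            0.4837       0.684        8.04
  solve Keq expr → x = -0.0999; check Q = 6942
Then change container volume by factor 0.5 (V_new/V_old).
Step 2:
                    D           E           G
  I            0.9674       1.368       16.08
  C           -0.2174     -0.3261      0.3261
  E              0.75       1.042       16.41
  solve Keq expr → x = 0.1087; check Q = 6942
Then add 7.5 M of G.
Step 3:
                    D           E           G
  I              0.75       1.042       23.91
  C            0.1755      0.2632     -0.2632
  E            0.9255       1.305       23.64
  solve Keq expr → x = -0.08774; check Q = 6942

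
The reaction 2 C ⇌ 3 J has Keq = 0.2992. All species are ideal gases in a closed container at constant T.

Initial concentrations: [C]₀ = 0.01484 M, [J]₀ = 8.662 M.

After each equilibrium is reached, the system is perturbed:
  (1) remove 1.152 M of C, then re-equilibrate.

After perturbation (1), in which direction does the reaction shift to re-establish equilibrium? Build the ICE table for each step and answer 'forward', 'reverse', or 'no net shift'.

Q₀ = 2.9511e+06 vs Keq = 0.2992 ⇒ Q>K, reverse
Step 1:
                  C         J
  Initial   0.01484     8.662
  Change      4.548    -6.822
  Equil       4.563      1.84
  solve Keq expr → x = -2.274; check Q = 0.2992
Then remove 1.152 M of C.
Step 2:
                  C         J
  Initial     3.411      1.84
  Change     0.1809   -0.2713
  Equil       3.592     1.569
  solve Keq expr → x = -0.09044; check Q = 0.2992

Direction: reverse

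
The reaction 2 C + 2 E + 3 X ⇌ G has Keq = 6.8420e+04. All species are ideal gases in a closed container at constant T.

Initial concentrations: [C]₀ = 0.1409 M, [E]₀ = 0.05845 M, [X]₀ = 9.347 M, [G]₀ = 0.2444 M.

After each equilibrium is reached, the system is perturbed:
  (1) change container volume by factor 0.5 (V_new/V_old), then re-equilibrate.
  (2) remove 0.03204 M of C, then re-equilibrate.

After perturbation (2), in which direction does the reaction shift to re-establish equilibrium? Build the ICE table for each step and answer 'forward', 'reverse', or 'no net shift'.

Q₀ = 4.413 vs Keq = 6.8420e+04 ⇒ Q<K, forward
Step 1:
                   C          E          X          G
  Initial     0.1409    0.05845      9.347     0.2444
  Change     -0.0576    -0.0576    -0.0864     0.0288
  Equil       0.0833 8.5121e-04      9.261     0.2732
  solve Keq expr → x = 0.0288; check Q = 6.8420e+04
Then change container volume by factor 0.5 (V_new/V_old).
Step 2:
                   C          E          X          G
  Initial     0.1666   0.001702      18.52     0.5464
  Change   -0.001488  -0.001488  -0.002231 7.4376e-04
  Equil       0.1651 2.1491e-04      18.52     0.5471
  solve Keq expr → x = 7.4376e-04; check Q = 6.8420e+04
Then remove 0.03204 M of C.
Step 3:
                   C          E          X          G
  Initial     0.1331 2.1491e-04      18.52     0.5471
  Change  5.1631e-05 5.1631e-05 7.7446e-05 -2.5815e-05
  Equil       0.1331 2.6654e-04      18.52     0.5471
  solve Keq expr → x = -2.5815e-05; check Q = 6.8420e+04

Direction: reverse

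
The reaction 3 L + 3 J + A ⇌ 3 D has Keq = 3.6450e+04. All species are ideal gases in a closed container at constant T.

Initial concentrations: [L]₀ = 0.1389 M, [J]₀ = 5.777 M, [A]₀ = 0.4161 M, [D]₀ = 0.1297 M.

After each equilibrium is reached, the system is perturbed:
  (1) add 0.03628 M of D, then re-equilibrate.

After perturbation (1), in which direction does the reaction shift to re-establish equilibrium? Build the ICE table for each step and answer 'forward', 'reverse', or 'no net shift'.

Q₀ = 0.01015 vs Keq = 3.6450e+04 ⇒ Q<K, forward
Step 1:
                   L          J          A          D
  Initial     0.1389      5.777     0.4161     0.1297
  Change     -0.1369    -0.1369   -0.04564     0.1369
  Equil     0.001985       5.64     0.3705     0.2666
  solve Keq expr → x = 0.04564; check Q = 3.6450e+04
Then add 0.03628 M of D.
Step 2:
                   L          J          A          D
  Initial   0.001985       5.64     0.3705     0.3029
  Change  2.6784e-04 2.6784e-04 8.9282e-05 -2.6784e-04
  Equil     0.002253       5.64     0.3706     0.3026
  solve Keq expr → x = -8.9282e-05; check Q = 3.6450e+04

Direction: reverse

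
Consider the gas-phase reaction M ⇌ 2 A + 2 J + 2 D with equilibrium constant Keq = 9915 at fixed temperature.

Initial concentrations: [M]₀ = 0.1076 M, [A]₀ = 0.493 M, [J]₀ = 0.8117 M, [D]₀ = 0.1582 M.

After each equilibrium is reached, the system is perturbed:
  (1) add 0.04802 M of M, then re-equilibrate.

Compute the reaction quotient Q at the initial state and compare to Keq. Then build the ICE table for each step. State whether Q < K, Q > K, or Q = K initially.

Q₀ = 0.03725 vs Keq = 9915 ⇒ Q<K, forward
Step 1:
                   M          A          J          D
  init        0.1076      0.493     0.8117     0.1582
  Δ          -0.1076     0.2152     0.2152     0.2152
  eq      7.4363e-06     0.7082      1.027     0.3734
  solve Keq expr → x = 0.1076; check Q = 9915
Then add 0.04802 M of M.
Step 2:
                   M          A          J          D
  init       0.04803     0.7082      1.027     0.3734
  Δ         -0.04801    0.09602    0.09602    0.09602
  eq      1.8122e-05     0.8042      1.123     0.4694
  solve Keq expr → x = 0.04801; check Q = 9915

Q₀ = 0.03725; Q < K (proceeds forward)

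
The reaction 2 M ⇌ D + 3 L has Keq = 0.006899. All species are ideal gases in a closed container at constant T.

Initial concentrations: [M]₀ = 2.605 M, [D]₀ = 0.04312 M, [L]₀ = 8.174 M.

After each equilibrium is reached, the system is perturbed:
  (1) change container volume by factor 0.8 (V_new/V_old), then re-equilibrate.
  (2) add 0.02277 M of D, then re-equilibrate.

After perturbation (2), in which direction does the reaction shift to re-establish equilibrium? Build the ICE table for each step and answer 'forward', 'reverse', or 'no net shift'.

Q₀ = 3.47 vs Keq = 0.006899 ⇒ Q>K, reverse
Step 1:
                    M           D           L
  init          2.605     0.04312       8.174
  Δ           0.08605    -0.04302     -0.1291
  eq            2.691  9.5954e-05       8.045
  solve Keq expr → x = -0.04302; check Q = 0.006899
Then change container volume by factor 0.8 (V_new/V_old).
Step 2:
                    M           D           L
  init          3.364  1.1994e-04       10.06
  Δ        8.6345e-05 -4.3172e-05 -1.2952e-04
  eq            3.364  7.6770e-05       10.06
  solve Keq expr → x = -4.3172e-05; check Q = 0.006899
Then add 0.02277 M of D.
Step 3:
                    M           D           L
  init          3.364     0.02285       10.06
  Δ           0.04553    -0.02277     -0.0683
  eq            3.409  8.0491e-05       9.988
  solve Keq expr → x = -0.02277; check Q = 0.006899

Direction: reverse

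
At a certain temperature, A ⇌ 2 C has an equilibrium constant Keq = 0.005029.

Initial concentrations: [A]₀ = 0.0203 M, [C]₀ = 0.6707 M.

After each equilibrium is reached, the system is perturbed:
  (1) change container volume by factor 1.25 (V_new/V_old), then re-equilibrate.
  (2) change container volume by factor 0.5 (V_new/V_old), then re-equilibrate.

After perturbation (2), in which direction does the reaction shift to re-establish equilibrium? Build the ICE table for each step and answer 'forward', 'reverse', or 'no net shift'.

Direction: reverse

Q₀ = 22.16 vs Keq = 0.005029 ⇒ Q>K, reverse
Step 1:
                   A          C
  I           0.0203     0.6707
  C           0.3148    -0.6296
  E           0.3351    0.04105
  solve Keq expr → x = -0.3148; check Q = 0.005029
Then change container volume by factor 1.25 (V_new/V_old).
Step 2:
                   A          C
  I           0.2681    0.03284
  C        -0.001874   0.003748
  E           0.2662    0.03659
  solve Keq expr → x = 0.001874; check Q = 0.005029
Then change container volume by factor 0.5 (V_new/V_old).
Step 3:
                   A          C
  I           0.5324    0.07318
  C          0.01046   -0.02093
  E           0.5429    0.05225
  solve Keq expr → x = -0.01046; check Q = 0.005029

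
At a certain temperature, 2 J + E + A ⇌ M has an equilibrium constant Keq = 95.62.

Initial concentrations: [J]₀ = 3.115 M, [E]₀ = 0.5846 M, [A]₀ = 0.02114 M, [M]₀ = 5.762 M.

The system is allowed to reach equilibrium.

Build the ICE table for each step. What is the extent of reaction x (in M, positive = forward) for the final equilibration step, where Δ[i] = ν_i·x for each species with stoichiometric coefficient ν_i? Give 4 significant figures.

x = 0.01017 M

Q₀ = 48.05 vs Keq = 95.62 ⇒ Q<K, forward
Step 1:
                  J         E         A         M
  Initial     3.115    0.5846   0.02114     5.762
  Change   -0.02033  -0.01017  -0.01017   0.01017
  Equil       3.095    0.5744   0.01097     5.772
  solve Keq expr → x = 0.01017; check Q = 95.62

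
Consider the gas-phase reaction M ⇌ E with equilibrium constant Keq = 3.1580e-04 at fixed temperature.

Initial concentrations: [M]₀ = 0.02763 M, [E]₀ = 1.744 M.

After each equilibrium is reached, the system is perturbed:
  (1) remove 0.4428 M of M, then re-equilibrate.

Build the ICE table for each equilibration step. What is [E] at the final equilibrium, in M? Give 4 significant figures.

Q₀ = 63.12 vs Keq = 3.1580e-04 ⇒ Q>K, reverse
Step 1:
                   M          E
  I          0.02763      1.744
  C            1.743     -1.743
  E            1.771 5.5930e-04
  solve Keq expr → x = -1.743; check Q = 3.1580e-04
Then remove 0.4428 M of M.
Step 2:
                   M          E
  I            1.328 5.5930e-04
  C       1.3979e-04 -1.3979e-04
  E            1.328 4.1951e-04
  solve Keq expr → x = -1.3979e-04; check Q = 3.1580e-04

[E]_eq = 4.1951e-04 M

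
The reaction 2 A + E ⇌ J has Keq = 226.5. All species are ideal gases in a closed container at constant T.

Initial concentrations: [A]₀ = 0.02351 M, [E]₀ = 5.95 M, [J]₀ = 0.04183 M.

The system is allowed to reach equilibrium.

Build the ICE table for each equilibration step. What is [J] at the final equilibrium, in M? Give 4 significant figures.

[J]_eq = 0.05052 M

Q₀ = 12.72 vs Keq = 226.5 ⇒ Q<K, forward
Step 1:
                  A         E         J
  I         0.02351      5.95   0.04183
  C        -0.01738 -0.008691  0.008691
  E        0.006127     5.941   0.05052
  solve Keq expr → x = 0.008691; check Q = 226.5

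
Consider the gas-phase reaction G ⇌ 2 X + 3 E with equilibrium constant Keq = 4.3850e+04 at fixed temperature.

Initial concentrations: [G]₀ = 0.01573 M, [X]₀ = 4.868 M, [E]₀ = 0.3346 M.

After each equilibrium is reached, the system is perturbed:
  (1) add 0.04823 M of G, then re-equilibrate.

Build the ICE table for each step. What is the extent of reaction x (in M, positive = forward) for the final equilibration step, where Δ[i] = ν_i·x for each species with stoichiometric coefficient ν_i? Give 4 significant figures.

Q₀ = 56.44 vs Keq = 4.3850e+04 ⇒ Q<K, forward
Step 1:
                   G          X          E
  Initial    0.01573      4.868     0.3346
  Change     -0.0157     0.0314     0.0471
  Equil   3.0442e-05      4.899     0.3817
  solve Keq expr → x = 0.0157; check Q = 4.3850e+04
Then add 0.04823 M of G.
Step 2:
                   G          X          E
  Initial    0.04826      4.899     0.3817
  Change    -0.04818    0.09636     0.1445
  Equil   8.2940e-05      4.996     0.5262
  solve Keq expr → x = 0.04818; check Q = 4.3850e+04

x = 0.04818 M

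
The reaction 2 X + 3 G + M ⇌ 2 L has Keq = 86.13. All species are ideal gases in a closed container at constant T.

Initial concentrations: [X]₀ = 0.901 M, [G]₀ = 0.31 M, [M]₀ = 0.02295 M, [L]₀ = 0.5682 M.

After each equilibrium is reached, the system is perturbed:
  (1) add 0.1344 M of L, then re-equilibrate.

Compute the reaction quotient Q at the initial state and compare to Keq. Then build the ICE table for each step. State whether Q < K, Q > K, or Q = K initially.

Q₀ = 581.7; Q > K (proceeds reverse)

Q₀ = 581.7 vs Keq = 86.13 ⇒ Q>K, reverse
Step 1:
                   X          G          M          L
  Initial      0.901       0.31    0.02295     0.5682
  Change      0.0584    0.08761     0.0292    -0.0584
  Equil       0.9594     0.3976    0.05215     0.5098
  solve Keq expr → x = -0.0292; check Q = 86.13
Then add 0.1344 M of L.
Step 2:
                   X          G          M          L
  Initial     0.9594     0.3976    0.05215     0.6442
  Change     0.01874    0.02812   0.009372   -0.01874
  Equil       0.9781     0.4257    0.06152     0.6255
  solve Keq expr → x = -0.009372; check Q = 86.13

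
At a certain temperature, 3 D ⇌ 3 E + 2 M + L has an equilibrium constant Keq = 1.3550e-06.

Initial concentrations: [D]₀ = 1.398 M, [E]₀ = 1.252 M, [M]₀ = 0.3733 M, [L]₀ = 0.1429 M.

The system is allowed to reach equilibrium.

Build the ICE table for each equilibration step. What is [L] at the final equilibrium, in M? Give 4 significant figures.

Q₀ = 0.0143 vs Keq = 1.3550e-06 ⇒ Q>K, reverse
Step 1:
                    D           E           M           L
  Initial       1.398       1.252      0.3733      0.1429
  Change       0.4235     -0.4235     -0.2823     -0.1412
  Equil         1.821      0.8285     0.09098     0.00174
  solve Keq expr → x = -0.1412; check Q = 1.3550e-06

[L]_eq = 0.00174 M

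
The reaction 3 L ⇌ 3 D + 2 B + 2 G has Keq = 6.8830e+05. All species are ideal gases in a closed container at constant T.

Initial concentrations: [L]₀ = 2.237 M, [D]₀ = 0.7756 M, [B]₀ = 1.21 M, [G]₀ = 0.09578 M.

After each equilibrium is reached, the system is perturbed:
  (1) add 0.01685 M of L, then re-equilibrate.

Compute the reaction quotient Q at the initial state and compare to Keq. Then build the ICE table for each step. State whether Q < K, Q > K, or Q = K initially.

Q₀ = 5.5980e-04 vs Keq = 6.8830e+05 ⇒ Q<K, forward
Step 1:
                    L           D           B           G
  I             2.237      0.7756        1.21     0.09578
  C            -2.153       2.153       1.435       1.435
  E           0.08426       2.928       2.645       1.531
  solve Keq expr → x = 0.7176; check Q = 6.8830e+05
Then add 0.01685 M of L.
Step 2:
                    L           D           B           G
  I            0.1011       2.928       2.645       1.531
  C          -0.01578     0.01578     0.01052     0.01052
  E           0.08533       2.944       2.656       1.541
  solve Keq expr → x = 0.005261; check Q = 6.8830e+05

Q₀ = 5.5980e-04; Q < K (proceeds forward)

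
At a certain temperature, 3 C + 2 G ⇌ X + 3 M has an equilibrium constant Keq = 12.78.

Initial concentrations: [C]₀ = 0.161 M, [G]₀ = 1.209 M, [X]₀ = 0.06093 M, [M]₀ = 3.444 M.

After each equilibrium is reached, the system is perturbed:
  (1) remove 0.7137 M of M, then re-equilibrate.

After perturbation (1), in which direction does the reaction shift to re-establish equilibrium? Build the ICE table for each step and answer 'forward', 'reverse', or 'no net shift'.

Direction: forward

Q₀ = 408 vs Keq = 12.78 ⇒ Q>K, reverse
Step 1:
                  C         G         X         M
  Initial     0.161     1.209   0.06093     3.444
  Change     0.1359   0.09063  -0.04532   -0.1359
  Equil      0.2969       1.3   0.01561     3.308
  solve Keq expr → x = -0.04532; check Q = 12.78
Then remove 0.7137 M of M.
Step 2:
                  C         G         X         M
  Initial    0.2969       1.3   0.01561     2.594
  Change   -0.02437  -0.01625  0.008124   0.02437
  Equil      0.2726     1.283   0.02374     2.619
  solve Keq expr → x = 0.008124; check Q = 12.78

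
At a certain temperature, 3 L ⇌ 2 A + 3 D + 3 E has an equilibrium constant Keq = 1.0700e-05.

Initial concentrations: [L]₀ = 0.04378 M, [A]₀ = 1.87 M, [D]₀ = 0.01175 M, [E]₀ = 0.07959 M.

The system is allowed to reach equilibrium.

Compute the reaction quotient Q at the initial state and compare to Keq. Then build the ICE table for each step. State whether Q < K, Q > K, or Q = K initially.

Q₀ = 3.4084e-05 vs Keq = 1.0700e-05 ⇒ Q>K, reverse
Step 1:
                    L           A           D           E
  init        0.04378        1.87     0.01175     0.07959
  Δ          0.002905   -0.001937   -0.002905   -0.002905
  eq          0.04669       1.868    0.008845     0.07668
  solve Keq expr → x = -9.6849e-04; check Q = 1.0700e-05

Q₀ = 3.4084e-05; Q > K (proceeds reverse)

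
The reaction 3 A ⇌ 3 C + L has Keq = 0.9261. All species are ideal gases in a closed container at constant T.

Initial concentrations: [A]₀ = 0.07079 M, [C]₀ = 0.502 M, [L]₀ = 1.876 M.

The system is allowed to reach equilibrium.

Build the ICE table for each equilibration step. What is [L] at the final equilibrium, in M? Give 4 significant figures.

Q₀ = 669 vs Keq = 0.9261 ⇒ Q>K, reverse
Step 1:
                  A         C         L
  init      0.07079     0.502     1.876
  Δ           0.247    -0.247  -0.08234
  eq         0.3178     0.255     1.794
  solve Keq expr → x = -0.08234; check Q = 0.9261

[L]_eq = 1.794 M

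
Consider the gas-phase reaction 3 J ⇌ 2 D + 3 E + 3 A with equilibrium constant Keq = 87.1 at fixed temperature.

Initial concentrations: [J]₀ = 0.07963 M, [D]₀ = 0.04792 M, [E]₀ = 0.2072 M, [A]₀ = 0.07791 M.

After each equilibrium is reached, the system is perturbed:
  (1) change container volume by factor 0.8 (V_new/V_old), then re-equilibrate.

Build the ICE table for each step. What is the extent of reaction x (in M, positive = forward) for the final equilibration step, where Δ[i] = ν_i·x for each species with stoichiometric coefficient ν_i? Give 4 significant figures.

x = -3.8526e-04 M

Q₀ = 1.9132e-05 vs Keq = 87.1 ⇒ Q<K, forward
Step 1:
                   J          D          E          A
  init       0.07963    0.04792     0.2072    0.07791
  Δ         -0.07749    0.05166    0.07749    0.07749
  eq        0.002144    0.09958     0.2847     0.1554
  solve Keq expr → x = 0.02583; check Q = 87.1
Then change container volume by factor 0.8 (V_new/V_old).
Step 2:
                   J          D          E          A
  init       0.00268     0.1245     0.3559     0.1942
  Δ         0.001156 -7.7052e-04  -0.001156  -0.001156
  eq        0.003836     0.1237     0.3547     0.1931
  solve Keq expr → x = -3.8526e-04; check Q = 87.1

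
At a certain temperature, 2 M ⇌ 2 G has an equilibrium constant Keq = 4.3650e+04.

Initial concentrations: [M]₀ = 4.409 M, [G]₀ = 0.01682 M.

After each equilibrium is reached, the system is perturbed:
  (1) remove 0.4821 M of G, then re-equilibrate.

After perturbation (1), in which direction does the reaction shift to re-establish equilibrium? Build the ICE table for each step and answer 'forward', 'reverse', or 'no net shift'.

Q₀ = 1.4554e-05 vs Keq = 4.3650e+04 ⇒ Q<K, forward
Step 1:
                   M          G
  I            4.409    0.01682
  C           -4.388      4.388
  E          0.02108      4.405
  solve Keq expr → x = 2.194; check Q = 4.3650e+04
Then remove 0.4821 M of G.
Step 2:
                   M          G
  I          0.02108      3.923
  C        -0.002297   0.002297
  E          0.01879      3.925
  solve Keq expr → x = 0.001148; check Q = 4.3650e+04

Direction: forward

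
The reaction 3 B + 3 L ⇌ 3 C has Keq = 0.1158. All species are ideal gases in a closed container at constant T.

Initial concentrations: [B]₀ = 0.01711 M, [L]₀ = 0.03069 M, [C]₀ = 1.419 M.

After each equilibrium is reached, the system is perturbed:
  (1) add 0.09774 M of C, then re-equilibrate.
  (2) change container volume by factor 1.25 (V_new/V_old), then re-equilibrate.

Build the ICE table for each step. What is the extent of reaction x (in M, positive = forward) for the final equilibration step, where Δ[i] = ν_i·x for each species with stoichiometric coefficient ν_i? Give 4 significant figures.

x = -0.01504 M

Q₀ = 1.9734e+10 vs Keq = 0.1158 ⇒ Q>K, reverse
Step 1:
                    B           L           C
  init        0.01711     0.03069       1.419
  Δ            0.9534      0.9534     -0.9534
  eq           0.9706      0.9841      0.4656
  solve Keq expr → x = -0.3178; check Q = 0.1158
Then add 0.09774 M of C.
Step 2:
                    B           L           C
  init         0.9706      0.9841      0.5633
  Δ           0.04944     0.04944    -0.04944
  eq             1.02       1.034      0.5139
  solve Keq expr → x = -0.01648; check Q = 0.1158
Then change container volume by factor 1.25 (V_new/V_old).
Step 3:
                    B           L           C
  init          0.816      0.8269      0.4111
  Δ           0.04511     0.04511    -0.04511
  eq           0.8611       0.872       0.366
  solve Keq expr → x = -0.01504; check Q = 0.1158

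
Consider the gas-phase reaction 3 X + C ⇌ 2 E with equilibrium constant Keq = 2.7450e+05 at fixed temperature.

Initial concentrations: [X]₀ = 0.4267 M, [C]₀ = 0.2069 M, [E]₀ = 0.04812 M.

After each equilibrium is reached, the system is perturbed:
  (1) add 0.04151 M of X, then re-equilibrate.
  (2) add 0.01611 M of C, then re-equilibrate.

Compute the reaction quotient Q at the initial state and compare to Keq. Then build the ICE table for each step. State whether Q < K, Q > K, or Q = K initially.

Q₀ = 0.1441; Q < K (proceeds forward)

Q₀ = 0.1441 vs Keq = 2.7450e+05 ⇒ Q<K, forward
Step 1:
                    X           C           E
  I            0.4267      0.2069     0.04812
  C           -0.4092     -0.1364      0.2728
  E           0.01746     0.07049      0.3209
  solve Keq expr → x = 0.1364; check Q = 2.7450e+05
Then add 0.04151 M of X.
Step 2:
                    X           C           E
  I           0.05897     0.07049      0.3209
  C          -0.03927    -0.01309     0.02618
  E            0.0197      0.0574      0.3471
  solve Keq expr → x = 0.01309; check Q = 2.7450e+05
Then add 0.01611 M of C.
Step 3:
                    X           C           E
  I            0.0197     0.07351      0.3471
  C         -0.001484 -4.9469e-04  9.8939e-04
  E           0.01822     0.07301      0.3481
  solve Keq expr → x = 4.9469e-04; check Q = 2.7450e+05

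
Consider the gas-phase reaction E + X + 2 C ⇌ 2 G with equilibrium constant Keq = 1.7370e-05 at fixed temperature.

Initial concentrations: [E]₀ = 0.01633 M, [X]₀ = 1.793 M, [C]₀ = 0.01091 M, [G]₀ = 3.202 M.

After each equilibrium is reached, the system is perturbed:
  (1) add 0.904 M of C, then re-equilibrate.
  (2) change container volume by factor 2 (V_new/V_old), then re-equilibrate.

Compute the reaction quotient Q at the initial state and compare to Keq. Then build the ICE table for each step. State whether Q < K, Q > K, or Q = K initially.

Q₀ = 2.9419e+06 vs Keq = 1.7370e-05 ⇒ Q>K, reverse
Step 1:
                    E           X           C           G
  init        0.01633       1.793     0.01091       3.202
  Δ             1.586       1.586       3.171      -3.171
  eq            1.602       3.379       3.182     0.03085
  solve Keq expr → x = -1.586; check Q = 1.7370e-05
Then add 0.904 M of C.
Step 2:
                    E           X           C           G
  init          1.602       3.379       4.086     0.03085
  Δ         -0.004302   -0.004302   -0.008603    0.008603
  eq            1.598       3.374       4.077     0.03946
  solve Keq expr → x = 0.004302; check Q = 1.7370e-05
Then change container volume by factor 2 (V_new/V_old).
Step 3:
                    E           X           C           G
  init         0.7988       1.687       2.039     0.01973
  Δ          0.004886    0.004886    0.009772   -0.009772
  eq           0.8037       1.692       2.048    0.009956
  solve Keq expr → x = -0.004886; check Q = 1.7370e-05

Q₀ = 2.9419e+06; Q > K (proceeds reverse)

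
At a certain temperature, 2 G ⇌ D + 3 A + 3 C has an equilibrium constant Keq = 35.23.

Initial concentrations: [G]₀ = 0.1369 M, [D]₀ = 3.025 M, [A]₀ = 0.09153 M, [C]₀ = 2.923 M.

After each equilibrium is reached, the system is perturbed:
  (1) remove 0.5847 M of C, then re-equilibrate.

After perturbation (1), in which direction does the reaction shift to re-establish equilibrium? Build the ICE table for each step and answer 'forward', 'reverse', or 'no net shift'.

Q₀ = 3.091 vs Keq = 35.23 ⇒ Q<K, forward
Step 1:
                    G           D           A           C
  Initial      0.1369       3.025     0.09153       2.923
  Change     -0.04313     0.02156     0.06469     0.06469
  Equil       0.09377       3.047      0.1562       2.988
  solve Keq expr → x = 0.02156; check Q = 35.23
Then remove 0.5847 M of C.
Step 2:
                    G           D           A           C
  Initial     0.09377       3.047      0.1562       2.403
  Change     -0.01253    0.006267      0.0188      0.0188
  Equil       0.08124       3.053       0.175       2.422
  solve Keq expr → x = 0.006267; check Q = 35.23

Direction: forward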